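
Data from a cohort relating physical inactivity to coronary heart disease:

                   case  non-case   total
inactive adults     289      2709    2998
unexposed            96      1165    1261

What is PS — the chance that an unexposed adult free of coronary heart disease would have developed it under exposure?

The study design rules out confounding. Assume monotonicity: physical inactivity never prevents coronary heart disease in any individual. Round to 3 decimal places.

PS ≈ 0.022

p₁ = P(outcome | exposed) = 289/2998 = 0.096398
p₀ = P(outcome | unexposed) = 96/1261 = 0.07613
Under exogeneity and monotonicity, PS = (p₁ − p₀) / (1 − p₀).
PS = (0.096398 − 0.07613) / (1 − 0.07613) = 0.020268 / 0.92387 ≈ 0.0219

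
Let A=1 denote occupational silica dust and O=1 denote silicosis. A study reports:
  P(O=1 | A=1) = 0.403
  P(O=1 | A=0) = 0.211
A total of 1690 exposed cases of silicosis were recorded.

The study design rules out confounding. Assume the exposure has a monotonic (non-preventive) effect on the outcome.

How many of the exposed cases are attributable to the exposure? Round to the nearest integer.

Let p₁ = 0.403, p₀ = 0.211.
PN = (p₁ − p₀)/p₁ = (0.403 − 0.211) / 0.403 ≈ 0.47643.
Attributable cases ≈ PN × (exposed cases) = 0.47643 × 1690 ≈ 805.16.

about 805 cases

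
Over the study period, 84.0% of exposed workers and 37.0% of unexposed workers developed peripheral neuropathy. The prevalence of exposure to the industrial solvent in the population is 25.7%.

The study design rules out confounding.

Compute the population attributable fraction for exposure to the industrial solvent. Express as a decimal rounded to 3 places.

PAF ≈ 0.246

p₁ = 0.84, p₀ = 0.37.
Overall risk P(Y=1) = π·p₁ + (1−π)·p₀ = 0.257×0.84 + 0.743×0.37 = 0.49079.
Under exogeneity, PAF = [P(Y=1) − p₀] / P(Y=1).
PAF = (0.49079 − 0.37) / 0.49079 ≈ 0.2461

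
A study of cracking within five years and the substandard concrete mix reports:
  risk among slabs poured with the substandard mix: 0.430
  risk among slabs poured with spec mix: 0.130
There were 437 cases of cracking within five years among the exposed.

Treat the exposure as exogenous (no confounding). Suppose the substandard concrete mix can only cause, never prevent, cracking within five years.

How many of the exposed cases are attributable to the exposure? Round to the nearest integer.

Let p₁ = 0.43, p₀ = 0.13.
PN = (p₁ − p₀)/p₁ = (0.43 − 0.13) / 0.43 ≈ 0.69767.
Attributable cases ≈ PN × (exposed cases) = 0.69767 × 437 ≈ 304.88.

about 305 cases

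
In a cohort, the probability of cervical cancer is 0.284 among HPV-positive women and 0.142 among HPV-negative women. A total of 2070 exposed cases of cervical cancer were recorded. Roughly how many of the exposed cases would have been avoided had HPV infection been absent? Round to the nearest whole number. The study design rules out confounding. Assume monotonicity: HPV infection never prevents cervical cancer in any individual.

Let p₁ = 0.284, p₀ = 0.142.
PN = (p₁ − p₀)/p₁ = (0.284 − 0.142) / 0.284 ≈ 0.50000.
Attributable cases ≈ PN × (exposed cases) = 0.50000 × 2070 ≈ 1035.00.

about 1035 cases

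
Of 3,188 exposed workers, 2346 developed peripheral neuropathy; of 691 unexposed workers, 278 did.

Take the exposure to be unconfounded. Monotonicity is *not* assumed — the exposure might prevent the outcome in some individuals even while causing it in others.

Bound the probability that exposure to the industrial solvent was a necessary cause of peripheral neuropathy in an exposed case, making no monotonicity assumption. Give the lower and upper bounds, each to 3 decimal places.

p₁ = P(outcome | exposed) = 2346/3188 = 0.73588
p₀ = P(outcome | unexposed) = 278/691 = 0.40232
Under exogeneity alone the bounds on PN are max{0,(p₁−p₀)/p₁} ≤ PN ≤ min{1,(1−p₀)/p₁}.
  lower = (p₁ − p₀)/p₁ = 0.33357 / 0.73588 ≈ 0.4533
  upper = min{1, (1 − p₀)/p₁} = 0.59768 / 0.73588 ≈ 0.8122

0.453 ≤ PN ≤ 0.812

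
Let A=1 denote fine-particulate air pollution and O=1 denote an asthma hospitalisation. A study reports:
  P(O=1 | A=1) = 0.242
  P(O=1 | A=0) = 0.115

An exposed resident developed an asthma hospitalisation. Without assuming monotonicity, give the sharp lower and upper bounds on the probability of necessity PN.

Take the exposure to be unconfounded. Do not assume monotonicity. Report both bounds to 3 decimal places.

0.525 ≤ PN ≤ 1.000

Let p₁ = 0.242, p₀ = 0.115.
Under exogeneity alone the bounds on PN are max{0,(p₁−p₀)/p₁} ≤ PN ≤ min{1,(1−p₀)/p₁}.
  lower = (p₁ − p₀)/p₁ = 0.127 / 0.242 ≈ 0.5248
  upper = min{1, (1 − p₀)/p₁} = 0.885 / 0.242 ≈ 3.6570 → capped at 1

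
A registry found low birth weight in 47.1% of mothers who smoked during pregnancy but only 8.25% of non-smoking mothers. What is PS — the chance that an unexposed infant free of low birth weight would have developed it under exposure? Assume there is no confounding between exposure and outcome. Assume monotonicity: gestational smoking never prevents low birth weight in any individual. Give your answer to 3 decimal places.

p₁ = 0.471, p₀ = 0.0825.
Under exogeneity and monotonicity, PS = (p₁ − p₀) / (1 − p₀).
PS = (0.471 − 0.0825) / (1 − 0.0825) = 0.3885 / 0.9175 ≈ 0.4234

PS ≈ 0.423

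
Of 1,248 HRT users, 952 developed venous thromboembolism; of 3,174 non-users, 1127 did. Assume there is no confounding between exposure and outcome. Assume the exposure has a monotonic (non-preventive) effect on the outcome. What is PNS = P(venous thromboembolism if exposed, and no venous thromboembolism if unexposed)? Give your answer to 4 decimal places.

p₁ = P(outcome | exposed) = 952/1248 = 0.76282
p₀ = P(outcome | unexposed) = 1127/3174 = 0.35507
Under exogeneity and monotonicity, PNS = p₁ − p₀.
PNS = 0.76282 − 0.35507 = 0.40775

PNS ≈ 0.4077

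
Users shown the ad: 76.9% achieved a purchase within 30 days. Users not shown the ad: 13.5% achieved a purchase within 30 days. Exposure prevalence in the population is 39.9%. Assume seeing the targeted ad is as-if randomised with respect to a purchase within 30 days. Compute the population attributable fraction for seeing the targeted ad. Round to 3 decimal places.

p₁ = 0.769, p₀ = 0.135.
Overall risk P(Y=1) = π·p₁ + (1−π)·p₀ = 0.399×0.769 + 0.601×0.135 = 0.38797.
Under exogeneity, PAF = [P(Y=1) − p₀] / P(Y=1).
PAF = (0.38797 − 0.135) / 0.38797 ≈ 0.6520

PAF ≈ 0.652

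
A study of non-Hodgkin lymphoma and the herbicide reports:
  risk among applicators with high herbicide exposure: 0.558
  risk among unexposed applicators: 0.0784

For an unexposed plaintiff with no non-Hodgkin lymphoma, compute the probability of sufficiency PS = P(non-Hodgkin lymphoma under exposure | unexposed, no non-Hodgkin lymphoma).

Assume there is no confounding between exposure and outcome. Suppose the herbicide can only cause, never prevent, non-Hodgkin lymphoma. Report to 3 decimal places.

PS ≈ 0.520

Let p₁ = 0.558, p₀ = 0.0784.
Under exogeneity and monotonicity, PS = (p₁ − p₀) / (1 − p₀).
PS = (0.558 − 0.0784) / (1 − 0.0784) = 0.4796 / 0.9216 ≈ 0.5204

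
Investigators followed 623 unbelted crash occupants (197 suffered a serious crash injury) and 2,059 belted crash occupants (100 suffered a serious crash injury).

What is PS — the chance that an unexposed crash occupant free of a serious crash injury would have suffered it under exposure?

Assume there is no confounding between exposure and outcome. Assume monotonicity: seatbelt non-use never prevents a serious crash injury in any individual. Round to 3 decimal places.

p₁ = P(outcome | exposed) = 197/623 = 0.31621
p₀ = P(outcome | unexposed) = 100/2059 = 0.048567
Under exogeneity and monotonicity, PS = (p₁ − p₀) / (1 − p₀).
PS = (0.31621 − 0.048567) / (1 − 0.048567) = 0.26764 / 0.95143 ≈ 0.2813

PS ≈ 0.281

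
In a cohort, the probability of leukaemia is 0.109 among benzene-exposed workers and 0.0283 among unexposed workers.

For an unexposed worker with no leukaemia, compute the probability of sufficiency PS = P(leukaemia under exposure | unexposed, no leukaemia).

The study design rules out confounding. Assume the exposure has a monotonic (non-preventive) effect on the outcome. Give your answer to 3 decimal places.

PS ≈ 0.083

Let p₁ = 0.109, p₀ = 0.0283.
Under exogeneity and monotonicity, PS = (p₁ − p₀) / (1 − p₀).
PS = (0.109 − 0.0283) / (1 − 0.0283) = 0.0807 / 0.9717 ≈ 0.0831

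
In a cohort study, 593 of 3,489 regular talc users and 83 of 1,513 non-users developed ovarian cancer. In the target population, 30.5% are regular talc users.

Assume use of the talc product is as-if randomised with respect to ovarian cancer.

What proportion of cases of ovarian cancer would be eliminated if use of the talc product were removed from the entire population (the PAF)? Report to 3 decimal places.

PAF ≈ 0.390

p₁ = P(outcome | exposed) = 593/3489 = 0.16996
p₀ = P(outcome | unexposed) = 83/1513 = 0.054858
Overall risk P(Y=1) = π·p₁ + (1−π)·p₀ = 0.305×0.16996 + 0.695×0.054858 = 0.089965.
Under exogeneity, PAF = [P(Y=1) − p₀] / P(Y=1).
PAF = (0.089965 − 0.054858) / 0.089965 ≈ 0.3902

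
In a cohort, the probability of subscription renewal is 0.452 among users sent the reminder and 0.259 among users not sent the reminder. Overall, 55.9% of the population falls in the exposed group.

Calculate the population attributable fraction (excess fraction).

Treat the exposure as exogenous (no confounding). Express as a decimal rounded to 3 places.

Let p₁ = 0.452, p₀ = 0.259.
Overall risk P(Y=1) = π·p₁ + (1−π)·p₀ = 0.559×0.452 + 0.441×0.259 = 0.36689.
Under exogeneity, PAF = [P(Y=1) − p₀] / P(Y=1).
PAF = (0.36689 − 0.259) / 0.36689 ≈ 0.2941

PAF ≈ 0.294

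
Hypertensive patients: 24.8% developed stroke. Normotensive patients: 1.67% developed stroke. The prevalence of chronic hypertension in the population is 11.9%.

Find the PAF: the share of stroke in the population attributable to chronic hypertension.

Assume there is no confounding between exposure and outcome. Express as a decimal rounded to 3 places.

PAF ≈ 0.622

p₁ = 0.248, p₀ = 0.0167.
Overall risk P(Y=1) = π·p₁ + (1−π)·p₀ = 0.119×0.248 + 0.881×0.0167 = 0.044225.
Under exogeneity, PAF = [P(Y=1) − p₀] / P(Y=1).
PAF = (0.044225 − 0.0167) / 0.044225 ≈ 0.6224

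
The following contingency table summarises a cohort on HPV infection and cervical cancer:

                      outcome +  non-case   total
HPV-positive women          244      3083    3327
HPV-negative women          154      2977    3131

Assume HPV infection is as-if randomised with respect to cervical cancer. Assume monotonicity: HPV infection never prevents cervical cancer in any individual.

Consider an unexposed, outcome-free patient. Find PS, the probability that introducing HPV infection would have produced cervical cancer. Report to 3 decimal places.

PS ≈ 0.025

p₁ = P(outcome | exposed) = 244/3327 = 0.073339
p₀ = P(outcome | unexposed) = 154/3131 = 0.049186
Under exogeneity and monotonicity, PS = (p₁ − p₀)/(1 − p₀).
PS = (0.073339 − 0.049186) / 0.95081 ≈ 0.0254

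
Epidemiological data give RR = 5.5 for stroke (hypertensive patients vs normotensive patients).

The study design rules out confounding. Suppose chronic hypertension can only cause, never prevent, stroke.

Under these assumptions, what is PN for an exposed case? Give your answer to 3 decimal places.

PN ≈ 0.818

Under exogeneity and monotonicity, PN = (RR − 1) / RR = 1 − 1/RR.
PN = (5.5 − 1) / 5.5 = 4.5 / 5.5 ≈ 0.8182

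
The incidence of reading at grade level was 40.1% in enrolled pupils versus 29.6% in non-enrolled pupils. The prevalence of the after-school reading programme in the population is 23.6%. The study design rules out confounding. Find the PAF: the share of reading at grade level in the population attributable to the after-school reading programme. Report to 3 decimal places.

PAF ≈ 0.077

p₁ = 0.401, p₀ = 0.296.
Overall risk P(Y=1) = π·p₁ + (1−π)·p₀ = 0.236×0.401 + 0.764×0.296 = 0.32078.
Under exogeneity, PAF = [P(Y=1) − p₀] / P(Y=1).
PAF = (0.32078 − 0.296) / 0.32078 ≈ 0.0772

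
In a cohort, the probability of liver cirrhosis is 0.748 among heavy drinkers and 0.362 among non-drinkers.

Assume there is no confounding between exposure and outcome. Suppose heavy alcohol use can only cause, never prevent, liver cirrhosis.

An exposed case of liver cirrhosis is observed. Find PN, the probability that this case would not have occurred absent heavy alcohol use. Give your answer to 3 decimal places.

PN ≈ 0.516

Let p₁ = 0.748, p₀ = 0.362.
Under exogeneity and monotonicity, PN = (p₁ − p₀) / p₁.
PN = (0.748 − 0.362) / 0.748 = 0.386 / 0.748 ≈ 0.5160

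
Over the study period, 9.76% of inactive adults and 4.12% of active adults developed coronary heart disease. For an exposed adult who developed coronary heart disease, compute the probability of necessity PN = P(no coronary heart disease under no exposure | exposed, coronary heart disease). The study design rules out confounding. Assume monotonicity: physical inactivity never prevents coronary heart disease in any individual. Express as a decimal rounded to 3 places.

p₁ = 0.0976, p₀ = 0.0412.
Under exogeneity and monotonicity, PN = (p₁ − p₀) / p₁.
PN = (0.0976 − 0.0412) / 0.0976 = 0.0564 / 0.0976 ≈ 0.5779

PN ≈ 0.578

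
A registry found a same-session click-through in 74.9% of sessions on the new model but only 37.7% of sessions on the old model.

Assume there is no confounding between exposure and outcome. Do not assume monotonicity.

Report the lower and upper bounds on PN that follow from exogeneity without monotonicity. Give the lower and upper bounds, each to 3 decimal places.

p₁ = 0.749, p₀ = 0.377.
Under exogeneity alone the bounds on PN are max{0,(p₁−p₀)/p₁} ≤ PN ≤ min{1,(1−p₀)/p₁}.
  lower = (p₁ − p₀)/p₁ = 0.372 / 0.749 ≈ 0.4967
  upper = min{1, (1 − p₀)/p₁} = 0.623 / 0.749 ≈ 0.8318

0.497 ≤ PN ≤ 0.832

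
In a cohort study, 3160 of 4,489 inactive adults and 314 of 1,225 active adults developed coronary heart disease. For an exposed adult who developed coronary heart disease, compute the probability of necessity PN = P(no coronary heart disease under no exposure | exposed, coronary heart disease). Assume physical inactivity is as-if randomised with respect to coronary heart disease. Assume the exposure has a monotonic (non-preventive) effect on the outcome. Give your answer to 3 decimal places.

PN ≈ 0.636

p₁ = P(outcome | exposed) = 3160/4489 = 0.70394
p₀ = P(outcome | unexposed) = 314/1225 = 0.25633
Under exogeneity and monotonicity, PN = (p₁ − p₀) / p₁.
PN = (0.70394 − 0.25633) / 0.70394 = 0.44762 / 0.70394 ≈ 0.6359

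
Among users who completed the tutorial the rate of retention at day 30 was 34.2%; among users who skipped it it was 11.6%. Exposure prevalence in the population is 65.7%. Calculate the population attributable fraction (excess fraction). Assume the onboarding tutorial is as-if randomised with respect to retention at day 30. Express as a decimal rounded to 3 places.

p₁ = 0.342, p₀ = 0.116.
Overall risk P(Y=1) = π·p₁ + (1−π)·p₀ = 0.657×0.342 + 0.343×0.116 = 0.26448.
Under exogeneity, PAF = [P(Y=1) − p₀] / P(Y=1).
PAF = (0.26448 − 0.116) / 0.26448 ≈ 0.5614

PAF ≈ 0.561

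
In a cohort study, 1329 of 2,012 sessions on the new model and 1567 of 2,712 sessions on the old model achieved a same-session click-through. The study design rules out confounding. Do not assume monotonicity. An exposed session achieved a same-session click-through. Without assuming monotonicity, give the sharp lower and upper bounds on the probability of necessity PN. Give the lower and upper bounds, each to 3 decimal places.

0.125 ≤ PN ≤ 0.639

p₁ = P(outcome | exposed) = 1329/2012 = 0.66054
p₀ = P(outcome | unexposed) = 1567/2712 = 0.5778
Under exogeneity alone the bounds on PN are max{0,(p₁−p₀)/p₁} ≤ PN ≤ min{1,(1−p₀)/p₁}.
  lower = (p₁ − p₀)/p₁ = 0.082734 / 0.66054 ≈ 0.1253
  upper = min{1, (1 − p₀)/p₁} = 0.4222 / 0.66054 ≈ 0.6392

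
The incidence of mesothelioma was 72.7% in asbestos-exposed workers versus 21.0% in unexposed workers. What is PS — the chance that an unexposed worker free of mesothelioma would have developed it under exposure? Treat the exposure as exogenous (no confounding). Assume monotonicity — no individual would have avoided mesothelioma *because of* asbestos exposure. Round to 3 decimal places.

PS ≈ 0.654

p₁ = 0.727, p₀ = 0.21.
Under exogeneity and monotonicity, PS = (p₁ − p₀) / (1 − p₀).
PS = (0.727 − 0.21) / (1 − 0.21) = 0.517 / 0.79 ≈ 0.6544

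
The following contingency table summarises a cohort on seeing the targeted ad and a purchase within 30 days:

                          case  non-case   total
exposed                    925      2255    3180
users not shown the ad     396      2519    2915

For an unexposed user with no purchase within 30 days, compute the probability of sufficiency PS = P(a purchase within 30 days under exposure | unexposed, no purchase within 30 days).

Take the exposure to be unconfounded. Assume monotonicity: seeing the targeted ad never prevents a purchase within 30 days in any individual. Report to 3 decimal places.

p₁ = P(outcome | exposed) = 925/3180 = 0.29088
p₀ = P(outcome | unexposed) = 396/2915 = 0.13585
Under exogeneity and monotonicity, PS = (p₁ − p₀) / (1 − p₀).
PS = (0.29088 − 0.13585) / (1 − 0.13585) = 0.15503 / 0.86415 ≈ 0.1794

PS ≈ 0.179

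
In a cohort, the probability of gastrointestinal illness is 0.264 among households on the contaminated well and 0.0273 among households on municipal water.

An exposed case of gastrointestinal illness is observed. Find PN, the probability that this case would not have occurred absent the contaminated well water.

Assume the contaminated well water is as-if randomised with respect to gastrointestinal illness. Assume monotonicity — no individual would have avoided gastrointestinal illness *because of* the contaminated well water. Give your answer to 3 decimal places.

Let p₁ = 0.264, p₀ = 0.0273.
Under exogeneity and monotonicity, PN = (p₁ − p₀) / p₁.
PN = (0.264 − 0.0273) / 0.264 = 0.2367 / 0.264 ≈ 0.8966

PN ≈ 0.897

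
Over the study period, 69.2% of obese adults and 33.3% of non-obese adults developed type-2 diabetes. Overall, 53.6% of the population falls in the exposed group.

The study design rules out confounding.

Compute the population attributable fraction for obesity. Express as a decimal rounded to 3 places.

p₁ = 0.692, p₀ = 0.333.
Overall risk P(Y=1) = π·p₁ + (1−π)·p₀ = 0.536×0.692 + 0.464×0.333 = 0.52542.
Under exogeneity, PAF = [P(Y=1) − p₀] / P(Y=1).
PAF = (0.52542 − 0.333) / 0.52542 ≈ 0.3662

PAF ≈ 0.366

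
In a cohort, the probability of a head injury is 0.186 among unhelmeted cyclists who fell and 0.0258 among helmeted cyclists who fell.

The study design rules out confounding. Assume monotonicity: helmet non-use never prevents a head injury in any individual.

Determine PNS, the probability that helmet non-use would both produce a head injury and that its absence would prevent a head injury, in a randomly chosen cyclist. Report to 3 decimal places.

PNS ≈ 0.160

Let p₁ = 0.186, p₀ = 0.0258.
Under exogeneity and monotonicity, PNS = p₁ − p₀.
PNS = 0.186 − 0.0258 = 0.1602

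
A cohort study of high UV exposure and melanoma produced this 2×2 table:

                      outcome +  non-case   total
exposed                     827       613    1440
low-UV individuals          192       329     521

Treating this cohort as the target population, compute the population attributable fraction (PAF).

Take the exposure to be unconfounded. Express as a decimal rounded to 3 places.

PAF ≈ 0.291

p₁ = P(outcome | exposed) = 827/1440 = 0.57431
p₀ = P(outcome | unexposed) = 192/521 = 0.36852
Exposure prevalence π = 1440/1961 = 0.73432; overall risk P(Y=1) = 0.51963.
Under exogeneity, PAF = [P(Y=1) − p₀]/P(Y=1).
PAF = (0.51963 − 0.36852) / 0.51963 ≈ 0.2908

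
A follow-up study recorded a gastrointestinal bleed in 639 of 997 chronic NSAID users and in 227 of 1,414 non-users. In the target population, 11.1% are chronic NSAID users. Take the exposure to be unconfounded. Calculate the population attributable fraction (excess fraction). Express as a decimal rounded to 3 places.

PAF ≈ 0.249

p₁ = P(outcome | exposed) = 639/997 = 0.64092
p₀ = P(outcome | unexposed) = 227/1414 = 0.16054
Overall risk P(Y=1) = π·p₁ + (1−π)·p₀ = 0.111×0.64092 + 0.889×0.16054 = 0.21386.
Under exogeneity, PAF = [P(Y=1) − p₀] / P(Y=1).
PAF = (0.21386 − 0.16054) / 0.21386 ≈ 0.2493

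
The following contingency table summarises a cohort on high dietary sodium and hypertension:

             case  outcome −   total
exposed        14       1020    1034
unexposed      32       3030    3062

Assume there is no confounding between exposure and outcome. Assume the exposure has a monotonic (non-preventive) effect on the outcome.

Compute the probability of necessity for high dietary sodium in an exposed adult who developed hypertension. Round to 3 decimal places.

p₁ = P(outcome | exposed) = 14/1034 = 0.01354
p₀ = P(outcome | unexposed) = 32/3062 = 0.010451
Under exogeneity and monotonicity, PN = (p₁ − p₀)/p₁.
PN = (0.01354 − 0.010451) / 0.01354 ≈ 0.2281

PN ≈ 0.228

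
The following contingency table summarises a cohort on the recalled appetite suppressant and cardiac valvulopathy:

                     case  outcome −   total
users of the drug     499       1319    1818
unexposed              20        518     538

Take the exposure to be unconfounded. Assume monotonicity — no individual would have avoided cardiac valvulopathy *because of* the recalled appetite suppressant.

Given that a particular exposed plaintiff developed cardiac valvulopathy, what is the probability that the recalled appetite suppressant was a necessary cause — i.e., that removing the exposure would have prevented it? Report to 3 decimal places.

p₁ = P(outcome | exposed) = 499/1818 = 0.27448
p₀ = P(outcome | unexposed) = 20/538 = 0.037175
Under exogeneity and monotonicity, PN = (p₁ − p₀) / p₁.
PN = (0.27448 − 0.037175) / 0.27448 = 0.2373 / 0.27448 ≈ 0.8646

PN ≈ 0.865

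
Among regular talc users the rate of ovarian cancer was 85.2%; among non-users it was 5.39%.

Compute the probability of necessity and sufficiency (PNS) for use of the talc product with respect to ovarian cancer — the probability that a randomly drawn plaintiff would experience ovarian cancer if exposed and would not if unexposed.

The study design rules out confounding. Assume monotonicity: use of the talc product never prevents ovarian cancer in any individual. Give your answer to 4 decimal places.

PNS ≈ 0.7981

p₁ = 0.852, p₀ = 0.0539.
Under exogeneity and monotonicity, PNS = p₁ − p₀.
PNS = 0.852 − 0.0539 = 0.7981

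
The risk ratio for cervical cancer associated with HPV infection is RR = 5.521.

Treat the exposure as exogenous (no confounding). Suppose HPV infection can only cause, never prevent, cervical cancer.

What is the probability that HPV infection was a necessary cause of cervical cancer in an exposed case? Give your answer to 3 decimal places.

Under exogeneity and monotonicity, PN = (RR − 1) / RR = 1 − 1/RR.
PN = (5.521 − 1) / 5.521 = 4.521 / 5.521 ≈ 0.8189

PN ≈ 0.819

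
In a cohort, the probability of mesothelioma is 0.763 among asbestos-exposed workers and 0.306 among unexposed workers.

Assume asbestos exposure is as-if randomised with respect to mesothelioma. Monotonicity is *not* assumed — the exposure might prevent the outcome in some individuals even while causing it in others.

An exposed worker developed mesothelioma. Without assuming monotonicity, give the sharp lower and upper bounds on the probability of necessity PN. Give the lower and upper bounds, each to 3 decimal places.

Let p₁ = 0.763, p₀ = 0.306.
Under exogeneity alone the bounds on PN are max{0,(p₁−p₀)/p₁} ≤ PN ≤ min{1,(1−p₀)/p₁}.
  lower = (p₁ − p₀)/p₁ = 0.457 / 0.763 ≈ 0.5990
  upper = min{1, (1 − p₀)/p₁} = 0.694 / 0.763 ≈ 0.9096

0.599 ≤ PN ≤ 0.910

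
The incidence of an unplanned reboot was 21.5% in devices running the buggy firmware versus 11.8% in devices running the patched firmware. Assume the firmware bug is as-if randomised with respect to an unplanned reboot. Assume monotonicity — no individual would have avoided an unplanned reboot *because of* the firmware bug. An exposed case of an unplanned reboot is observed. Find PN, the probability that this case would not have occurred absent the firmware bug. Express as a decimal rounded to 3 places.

PN ≈ 0.451

p₁ = 0.215, p₀ = 0.118.
Under exogeneity and monotonicity, PN = (p₁ − p₀) / p₁.
PN = (0.215 − 0.118) / 0.215 = 0.097 / 0.215 ≈ 0.4512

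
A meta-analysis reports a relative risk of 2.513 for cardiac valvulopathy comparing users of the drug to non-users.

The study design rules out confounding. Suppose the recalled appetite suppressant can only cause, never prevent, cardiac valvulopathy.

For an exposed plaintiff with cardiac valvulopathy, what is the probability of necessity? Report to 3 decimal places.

Under exogeneity and monotonicity, PN = (RR − 1) / RR = 1 − 1/RR.
PN = (2.513 − 1) / 2.513 = 1.513 / 2.513 ≈ 0.6021

PN ≈ 0.602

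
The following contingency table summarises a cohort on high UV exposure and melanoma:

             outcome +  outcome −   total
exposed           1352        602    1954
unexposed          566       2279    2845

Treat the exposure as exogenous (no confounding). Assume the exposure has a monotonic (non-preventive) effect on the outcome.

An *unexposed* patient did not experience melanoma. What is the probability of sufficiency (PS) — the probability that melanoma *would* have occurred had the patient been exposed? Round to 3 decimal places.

PS ≈ 0.615

p₁ = P(outcome | exposed) = 1352/1954 = 0.69191
p₀ = P(outcome | unexposed) = 566/2845 = 0.19895
Under exogeneity and monotonicity, PS = (p₁ − p₀)/(1 − p₀).
PS = (0.69191 − 0.19895) / 0.80105 ≈ 0.6154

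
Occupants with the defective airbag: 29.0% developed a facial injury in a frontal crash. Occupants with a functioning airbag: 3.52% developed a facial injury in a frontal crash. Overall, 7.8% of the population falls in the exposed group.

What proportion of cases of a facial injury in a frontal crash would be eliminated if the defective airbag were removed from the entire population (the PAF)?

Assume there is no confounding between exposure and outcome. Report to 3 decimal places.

PAF ≈ 0.361

p₁ = 0.29, p₀ = 0.0352.
Overall risk P(Y=1) = π·p₁ + (1−π)·p₀ = 0.078×0.29 + 0.922×0.0352 = 0.055074.
Under exogeneity, PAF = [P(Y=1) − p₀] / P(Y=1).
PAF = (0.055074 − 0.0352) / 0.055074 ≈ 0.3609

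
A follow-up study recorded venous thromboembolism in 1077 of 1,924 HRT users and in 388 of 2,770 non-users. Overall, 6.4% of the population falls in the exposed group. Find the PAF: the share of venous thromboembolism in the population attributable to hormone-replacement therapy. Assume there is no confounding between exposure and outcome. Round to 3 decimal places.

p₁ = P(outcome | exposed) = 1077/1924 = 0.55977
p₀ = P(outcome | unexposed) = 388/2770 = 0.14007
Overall risk P(Y=1) = π·p₁ + (1−π)·p₀ = 0.064×0.55977 + 0.936×0.14007 = 0.16693.
Under exogeneity, PAF = [P(Y=1) − p₀] / P(Y=1).
PAF = (0.16693 − 0.14007) / 0.16693 ≈ 0.1609

PAF ≈ 0.161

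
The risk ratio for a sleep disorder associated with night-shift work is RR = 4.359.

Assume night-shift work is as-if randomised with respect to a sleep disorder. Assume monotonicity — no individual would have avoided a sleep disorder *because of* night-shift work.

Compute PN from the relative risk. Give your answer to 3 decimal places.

Under exogeneity and monotonicity, PN = (RR − 1) / RR = 1 − 1/RR.
PN = (4.359 − 1) / 4.359 = 3.359 / 4.359 ≈ 0.7706

PN ≈ 0.771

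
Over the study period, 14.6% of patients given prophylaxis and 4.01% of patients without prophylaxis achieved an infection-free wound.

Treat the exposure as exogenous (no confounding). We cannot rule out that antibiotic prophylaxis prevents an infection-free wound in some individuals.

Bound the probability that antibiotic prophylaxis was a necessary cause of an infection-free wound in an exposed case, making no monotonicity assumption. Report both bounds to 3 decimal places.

p₁ = 0.146, p₀ = 0.0401.
Under exogeneity alone the bounds on PN are max{0,(p₁−p₀)/p₁} ≤ PN ≤ min{1,(1−p₀)/p₁}.
  lower = (p₁ − p₀)/p₁ = 0.1059 / 0.146 ≈ 0.7253
  upper = min{1, (1 − p₀)/p₁} = 0.9599 / 0.146 ≈ 6.5747 → capped at 1

0.725 ≤ PN ≤ 1.000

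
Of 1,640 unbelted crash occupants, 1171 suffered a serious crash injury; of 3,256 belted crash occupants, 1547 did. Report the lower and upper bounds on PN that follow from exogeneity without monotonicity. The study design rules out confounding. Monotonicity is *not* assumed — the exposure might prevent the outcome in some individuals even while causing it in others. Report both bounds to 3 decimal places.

p₁ = P(outcome | exposed) = 1171/1640 = 0.71402
p₀ = P(outcome | unexposed) = 1547/3256 = 0.47512
Under exogeneity alone the bounds on PN are max{0,(p₁−p₀)/p₁} ≤ PN ≤ min{1,(1−p₀)/p₁}.
  lower = (p₁ − p₀)/p₁ = 0.2389 / 0.71402 ≈ 0.3346
  upper = min{1, (1 − p₀)/p₁} = 0.52488 / 0.71402 ≈ 0.7351

0.335 ≤ PN ≤ 0.735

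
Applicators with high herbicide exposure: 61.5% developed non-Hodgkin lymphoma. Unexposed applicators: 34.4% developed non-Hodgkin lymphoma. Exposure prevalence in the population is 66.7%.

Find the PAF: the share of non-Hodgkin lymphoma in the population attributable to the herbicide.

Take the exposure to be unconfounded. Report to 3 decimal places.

p₁ = 0.615, p₀ = 0.344.
Overall risk P(Y=1) = π·p₁ + (1−π)·p₀ = 0.667×0.615 + 0.333×0.344 = 0.52476.
Under exogeneity, PAF = [P(Y=1) − p₀] / P(Y=1).
PAF = (0.52476 − 0.344) / 0.52476 ≈ 0.3445

PAF ≈ 0.344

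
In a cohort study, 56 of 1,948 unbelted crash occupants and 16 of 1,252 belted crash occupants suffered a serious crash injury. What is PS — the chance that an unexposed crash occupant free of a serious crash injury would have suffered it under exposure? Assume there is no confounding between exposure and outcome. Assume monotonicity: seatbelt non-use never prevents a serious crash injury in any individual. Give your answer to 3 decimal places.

p₁ = P(outcome | exposed) = 56/1948 = 0.028747
p₀ = P(outcome | unexposed) = 16/1252 = 0.01278
Under exogeneity and monotonicity, PS = (p₁ − p₀) / (1 − p₀).
PS = (0.028747 − 0.01278) / (1 − 0.01278) = 0.015968 / 0.98722 ≈ 0.0162

PS ≈ 0.016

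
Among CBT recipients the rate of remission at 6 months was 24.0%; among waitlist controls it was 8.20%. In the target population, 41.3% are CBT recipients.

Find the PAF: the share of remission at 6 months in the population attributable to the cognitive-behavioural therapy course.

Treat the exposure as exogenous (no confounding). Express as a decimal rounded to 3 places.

PAF ≈ 0.443

p₁ = 0.24, p₀ = 0.082.
Overall risk P(Y=1) = π·p₁ + (1−π)·p₀ = 0.413×0.24 + 0.587×0.082 = 0.14725.
Under exogeneity, PAF = [P(Y=1) − p₀] / P(Y=1).
PAF = (0.14725 − 0.082) / 0.14725 ≈ 0.4431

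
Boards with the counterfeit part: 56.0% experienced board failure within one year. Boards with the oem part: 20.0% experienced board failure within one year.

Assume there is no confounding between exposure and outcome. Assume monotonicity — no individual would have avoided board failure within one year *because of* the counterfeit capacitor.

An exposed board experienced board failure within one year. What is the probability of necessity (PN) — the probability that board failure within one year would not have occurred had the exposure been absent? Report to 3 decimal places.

PN ≈ 0.643

p₁ = 0.56, p₀ = 0.2.
Under exogeneity and monotonicity, PN = (p₁ − p₀) / p₁.
PN = (0.56 − 0.2) / 0.56 = 0.36 / 0.56 ≈ 0.6429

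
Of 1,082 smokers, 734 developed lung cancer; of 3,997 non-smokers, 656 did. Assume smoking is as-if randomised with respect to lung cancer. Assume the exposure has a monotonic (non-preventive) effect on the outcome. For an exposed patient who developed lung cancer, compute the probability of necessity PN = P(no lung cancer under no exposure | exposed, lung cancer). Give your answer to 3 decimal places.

p₁ = P(outcome | exposed) = 734/1082 = 0.67837
p₀ = P(outcome | unexposed) = 656/3997 = 0.16412
Under exogeneity and monotonicity, PN = (p₁ − p₀) / p₁.
PN = (0.67837 − 0.16412) / 0.67837 = 0.51425 / 0.67837 ≈ 0.7581

PN ≈ 0.758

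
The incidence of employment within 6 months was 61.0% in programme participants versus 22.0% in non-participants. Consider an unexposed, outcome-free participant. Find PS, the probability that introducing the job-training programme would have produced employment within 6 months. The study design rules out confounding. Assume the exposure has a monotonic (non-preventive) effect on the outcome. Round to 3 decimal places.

p₁ = 0.61, p₀ = 0.22.
Under exogeneity and monotonicity, PS = (p₁ − p₀) / (1 − p₀).
PS = (0.61 − 0.22) / (1 − 0.22) = 0.39 / 0.78 ≈ 0.5000

PS ≈ 0.500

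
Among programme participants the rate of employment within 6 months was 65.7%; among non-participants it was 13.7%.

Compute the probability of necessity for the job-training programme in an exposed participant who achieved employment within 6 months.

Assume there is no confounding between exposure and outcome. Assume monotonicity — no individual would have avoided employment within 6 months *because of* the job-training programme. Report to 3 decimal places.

p₁ = 0.657, p₀ = 0.137.
Under exogeneity and monotonicity, PN = (p₁ − p₀) / p₁.
PN = (0.657 − 0.137) / 0.657 = 0.52 / 0.657 ≈ 0.7915

PN ≈ 0.791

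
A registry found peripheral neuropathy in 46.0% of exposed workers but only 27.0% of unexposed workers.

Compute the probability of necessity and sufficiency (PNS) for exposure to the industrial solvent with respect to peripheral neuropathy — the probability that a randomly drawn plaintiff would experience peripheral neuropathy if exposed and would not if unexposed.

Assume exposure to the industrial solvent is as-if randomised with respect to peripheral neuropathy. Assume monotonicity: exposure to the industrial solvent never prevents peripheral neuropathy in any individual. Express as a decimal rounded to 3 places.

p₁ = 0.46, p₀ = 0.27.
Under exogeneity and monotonicity, PNS = p₁ − p₀.
PNS = 0.46 − 0.27 = 0.19

PNS ≈ 0.190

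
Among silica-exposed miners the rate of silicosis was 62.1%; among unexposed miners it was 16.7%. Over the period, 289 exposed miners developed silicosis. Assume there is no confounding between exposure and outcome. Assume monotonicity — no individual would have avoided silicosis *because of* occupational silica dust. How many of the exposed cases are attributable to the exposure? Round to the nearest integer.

p₁ = 0.621, p₀ = 0.167.
PN = (p₁ − p₀)/p₁ = (0.621 − 0.167) / 0.621 ≈ 0.73108.
Attributable cases ≈ PN × (exposed cases) = 0.73108 × 289 ≈ 211.28.

about 211 cases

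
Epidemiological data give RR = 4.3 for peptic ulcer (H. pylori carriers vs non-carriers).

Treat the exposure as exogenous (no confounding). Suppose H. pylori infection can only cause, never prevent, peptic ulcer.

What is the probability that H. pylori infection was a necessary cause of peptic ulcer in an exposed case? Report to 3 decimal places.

Under exogeneity and monotonicity, PN = (RR − 1) / RR = 1 − 1/RR.
PN = (4.3 − 1) / 4.3 = 3.3 / 4.3 ≈ 0.7674

PN ≈ 0.767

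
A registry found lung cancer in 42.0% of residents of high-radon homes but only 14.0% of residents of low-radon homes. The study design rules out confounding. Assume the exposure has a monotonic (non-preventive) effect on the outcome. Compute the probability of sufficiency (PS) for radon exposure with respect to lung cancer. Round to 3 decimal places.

PS ≈ 0.326

p₁ = 0.42, p₀ = 0.14.
Under exogeneity and monotonicity, PS = (p₁ − p₀) / (1 − p₀).
PS = (0.42 − 0.14) / (1 − 0.14) = 0.28 / 0.86 ≈ 0.3256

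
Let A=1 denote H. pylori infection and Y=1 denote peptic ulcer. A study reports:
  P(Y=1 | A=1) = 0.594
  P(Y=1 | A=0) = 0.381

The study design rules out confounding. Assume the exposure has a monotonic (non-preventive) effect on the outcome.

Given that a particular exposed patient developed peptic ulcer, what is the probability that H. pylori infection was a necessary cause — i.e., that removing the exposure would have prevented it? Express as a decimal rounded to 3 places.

PN ≈ 0.359

Let p₁ = 0.594, p₀ = 0.381.
Under exogeneity and monotonicity, PN = (p₁ − p₀) / p₁.
PN = (0.594 − 0.381) / 0.594 = 0.213 / 0.594 ≈ 0.3586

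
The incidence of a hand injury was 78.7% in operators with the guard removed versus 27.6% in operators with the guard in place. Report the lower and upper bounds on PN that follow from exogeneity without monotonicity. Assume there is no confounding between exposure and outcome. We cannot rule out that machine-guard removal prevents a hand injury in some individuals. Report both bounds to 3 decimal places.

p₁ = 0.787, p₀ = 0.276.
Under exogeneity alone the bounds on PN are max{0,(p₁−p₀)/p₁} ≤ PN ≤ min{1,(1−p₀)/p₁}.
  lower = (p₁ − p₀)/p₁ = 0.511 / 0.787 ≈ 0.6493
  upper = min{1, (1 − p₀)/p₁} = 0.724 / 0.787 ≈ 0.9199

0.649 ≤ PN ≤ 0.920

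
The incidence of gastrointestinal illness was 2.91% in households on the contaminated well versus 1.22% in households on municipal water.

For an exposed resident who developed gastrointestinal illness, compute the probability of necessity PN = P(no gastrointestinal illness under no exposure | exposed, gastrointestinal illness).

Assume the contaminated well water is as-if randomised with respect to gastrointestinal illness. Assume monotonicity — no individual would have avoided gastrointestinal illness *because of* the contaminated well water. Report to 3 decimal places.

PN ≈ 0.581

p₁ = 0.0291, p₀ = 0.0122.
Under exogeneity and monotonicity, PN = (p₁ − p₀) / p₁.
PN = (0.0291 − 0.0122) / 0.0291 = 0.0169 / 0.0291 ≈ 0.5808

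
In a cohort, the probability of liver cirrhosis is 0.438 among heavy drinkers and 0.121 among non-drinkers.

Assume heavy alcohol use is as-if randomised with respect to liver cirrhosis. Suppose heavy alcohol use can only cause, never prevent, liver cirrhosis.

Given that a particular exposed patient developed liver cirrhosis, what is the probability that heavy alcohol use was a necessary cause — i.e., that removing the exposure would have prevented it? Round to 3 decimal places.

Let p₁ = 0.438, p₀ = 0.121.
Under exogeneity and monotonicity, PN = (p₁ − p₀) / p₁.
PN = (0.438 − 0.121) / 0.438 = 0.317 / 0.438 ≈ 0.7237

PN ≈ 0.724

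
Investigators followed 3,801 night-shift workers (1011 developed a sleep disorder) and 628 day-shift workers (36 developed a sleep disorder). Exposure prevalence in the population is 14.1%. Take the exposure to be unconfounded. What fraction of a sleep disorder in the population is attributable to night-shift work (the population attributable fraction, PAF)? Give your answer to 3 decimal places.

PAF ≈ 0.339

p₁ = P(outcome | exposed) = 1011/3801 = 0.26598
p₀ = P(outcome | unexposed) = 36/628 = 0.057325
Overall risk P(Y=1) = π·p₁ + (1−π)·p₀ = 0.141×0.26598 + 0.859×0.057325 = 0.086746.
Under exogeneity, PAF = [P(Y=1) − p₀] / P(Y=1).
PAF = (0.086746 − 0.057325) / 0.086746 ≈ 0.3392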